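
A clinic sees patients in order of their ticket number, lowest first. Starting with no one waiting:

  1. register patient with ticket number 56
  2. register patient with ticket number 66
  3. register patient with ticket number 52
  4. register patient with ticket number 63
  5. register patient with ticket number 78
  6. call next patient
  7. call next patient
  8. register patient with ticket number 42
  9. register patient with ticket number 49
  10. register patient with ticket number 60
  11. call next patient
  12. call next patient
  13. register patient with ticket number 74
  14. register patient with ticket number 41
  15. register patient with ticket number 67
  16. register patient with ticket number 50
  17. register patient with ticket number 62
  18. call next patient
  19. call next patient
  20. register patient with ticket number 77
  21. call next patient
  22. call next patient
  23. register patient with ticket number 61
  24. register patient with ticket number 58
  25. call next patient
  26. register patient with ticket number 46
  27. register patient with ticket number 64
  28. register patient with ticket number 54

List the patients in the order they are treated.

insert 56 → {56}
insert 66 → {56, 66}
insert 52 → {52, 56, 66}
insert 63 → {52, 56, 63, 66}
insert 78 → {52, 56, 63, 66, 78}
call next patient → 52; now {56, 63, 66, 78}
call next patient → 56; now {63, 66, 78}
insert 42 → {42, 63, 66, 78}
insert 49 → {42, 49, 63, 66, 78}
insert 60 → {42, 49, 60, 63, 66, 78}
call next patient → 42; now {49, 60, 63, 66, 78}
call next patient → 49; now {60, 63, 66, 78}
insert 74 → {60, 63, 66, 74, 78}
insert 41 → {41, 60, 63, 66, 74, 78}
insert 67 → {41, 60, 63, 66, 67, 74, 78}
insert 50 → {41, 50, 60, 63, 66, 67, 74, 78}
insert 62 → {41, 50, 60, 62, 63, 66, 67, 74, 78}
call next patient → 41; now {50, 60, 62, 63, 66, 67, 74, 78}
call next patient → 50; now {60, 62, 63, 66, 67, 74, 78}
insert 77 → {60, 62, 63, 66, 67, 74, 77, 78}
call next patient → 60; now {62, 63, 66, 67, 74, 77, 78}
call next patient → 62; now {63, 66, 67, 74, 77, 78}
insert 61 → {61, 63, 66, 67, 74, 77, 78}
insert 58 → {58, 61, 63, 66, 67, 74, 77, 78}
call next patient → 58; now {61, 63, 66, 67, 74, 77, 78}
insert 46 → {46, 61, 63, 66, 67, 74, 77, 78}
insert 64 → {46, 61, 63, 64, 66, 67, 74, 77, 78}
insert 54 → {46, 54, 61, 63, 64, 66, 67, 74, 77, 78}

52, 56, 42, 49, 41, 50, 60, 62, 58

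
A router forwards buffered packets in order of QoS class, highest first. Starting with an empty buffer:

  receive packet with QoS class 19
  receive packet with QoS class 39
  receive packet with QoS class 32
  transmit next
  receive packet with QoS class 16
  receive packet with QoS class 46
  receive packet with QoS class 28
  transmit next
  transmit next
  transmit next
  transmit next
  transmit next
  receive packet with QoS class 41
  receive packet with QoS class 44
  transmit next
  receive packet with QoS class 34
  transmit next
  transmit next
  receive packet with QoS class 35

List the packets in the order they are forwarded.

39, 46, 32, 28, 19, 16, 44, 41, 34

insert 19 → {19}
insert 39 → {39, 19}
insert 32 → {39, 32, 19}
transmit next → 39; now {32, 19}
insert 16 → {32, 19, 16}
insert 46 → {46, 32, 19, 16}
insert 28 → {46, 32, 28, 19, 16}
transmit next → 46; now {32, 28, 19, 16}
transmit next → 32; now {28, 19, 16}
transmit next → 28; now {19, 16}
transmit next → 19; now {16}
transmit next → 16; now {}
insert 41 → {41}
insert 44 → {44, 41}
transmit next → 44; now {41}
insert 34 → {41, 34}
transmit next → 41; now {34}
transmit next → 34; now {}
insert 35 → {35}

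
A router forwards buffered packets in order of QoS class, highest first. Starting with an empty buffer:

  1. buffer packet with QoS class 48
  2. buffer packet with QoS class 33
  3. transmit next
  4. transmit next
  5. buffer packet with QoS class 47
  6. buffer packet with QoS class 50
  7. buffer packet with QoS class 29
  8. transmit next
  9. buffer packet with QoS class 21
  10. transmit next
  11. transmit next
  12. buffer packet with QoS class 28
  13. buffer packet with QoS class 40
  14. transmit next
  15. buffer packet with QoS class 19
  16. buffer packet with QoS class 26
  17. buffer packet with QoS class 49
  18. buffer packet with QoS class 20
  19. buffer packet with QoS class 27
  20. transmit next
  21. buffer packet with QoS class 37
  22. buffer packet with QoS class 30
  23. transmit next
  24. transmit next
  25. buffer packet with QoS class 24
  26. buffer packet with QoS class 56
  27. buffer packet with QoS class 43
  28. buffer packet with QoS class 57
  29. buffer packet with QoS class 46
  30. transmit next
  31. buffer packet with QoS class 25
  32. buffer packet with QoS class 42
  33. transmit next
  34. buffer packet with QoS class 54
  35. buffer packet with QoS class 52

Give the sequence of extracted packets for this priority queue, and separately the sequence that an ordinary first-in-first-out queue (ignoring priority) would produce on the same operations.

insert 48 → {48}
insert 33 → {48, 33}
transmit next → 48; now {33}
transmit next → 33; now {}
insert 47 → {47}
insert 50 → {50, 47}
insert 29 → {50, 47, 29}
transmit next → 50; now {47, 29}
insert 21 → {47, 29, 21}
transmit next → 47; now {29, 21}
transmit next → 29; now {21}
insert 28 → {28, 21}
insert 40 → {40, 28, 21}
transmit next → 40; now {28, 21}
insert 19 → {28, 21, 19}
insert 26 → {28, 26, 21, 19}
insert 49 → {49, 28, 26, 21, 19}
insert 20 → {49, 28, 26, 21, 20, 19}
insert 27 → {49, 28, 27, 26, 21, 20, 19}
transmit next → 49; now {28, 27, 26, 21, 20, 19}
insert 37 → {37, 28, 27, 26, 21, 20, 19}
insert 30 → {37, 30, 28, 27, 26, 21, 20, 19}
transmit next → 37; now {30, 28, 27, 26, 21, 20, 19}
transmit next → 30; now {28, 27, 26, 21, 20, 19}
insert 24 → {28, 27, 26, 24, 21, 20, 19}
insert 56 → {56, 28, 27, 26, 24, 21, 20, 19}
insert 43 → {56, 43, 28, 27, 26, 24, 21, 20, 19}
insert 57 → {57, 56, 43, 28, 27, 26, 24, 21, 20, 19}
insert 46 → {57, 56, 46, 43, 28, 27, 26, 24, 21, 20, 19}
transmit next → 57; now {56, 46, 43, 28, 27, 26, 24, 21, 20, 19}
insert 25 → {56, 46, 43, 28, 27, 26, 25, 24, 21, 20, 19}
insert 42 → {56, 46, 43, 42, 28, 27, 26, 25, 24, 21, 20, 19}
transmit next → 56; now {46, 43, 42, 28, 27, 26, 25, 24, 21, 20, 19}
insert 54 → {54, 46, 43, 42, 28, 27, 26, 25, 24, 21, 20, 19}
insert 52 → {54, 52, 46, 43, 42, 28, 27, 26, 25, 24, 21, 20, 19}

priority queue: 48, 33, 50, 47, 29, 40, 49, 37, 30, 57, 56; FIFO queue: [48, 33, 47, 50, 29, 21, 28, 40, 19, 26, 49]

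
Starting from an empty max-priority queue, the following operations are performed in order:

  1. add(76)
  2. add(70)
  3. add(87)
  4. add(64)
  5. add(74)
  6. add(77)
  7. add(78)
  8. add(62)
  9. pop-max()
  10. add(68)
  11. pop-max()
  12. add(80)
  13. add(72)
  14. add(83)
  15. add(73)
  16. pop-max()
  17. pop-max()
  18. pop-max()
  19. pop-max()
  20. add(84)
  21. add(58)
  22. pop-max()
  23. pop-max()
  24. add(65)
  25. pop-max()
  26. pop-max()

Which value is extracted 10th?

72

insert 76 → {76}
insert 70 → {76, 70}
insert 87 → {87, 76, 70}
insert 64 → {87, 76, 70, 64}
insert 74 → {87, 76, 74, 70, 64}
insert 77 → {87, 77, 76, 74, 70, 64}
insert 78 → {87, 78, 77, 76, 74, 70, 64}
insert 62 → {87, 78, 77, 76, 74, 70, 64, 62}
pop-max → 87; now {78, 77, 76, 74, 70, 64, 62}
insert 68 → {78, 77, 76, 74, 70, 68, 64, 62}
pop-max → 78; now {77, 76, 74, 70, 68, 64, 62}
insert 80 → {80, 77, 76, 74, 70, 68, 64, 62}
insert 72 → {80, 77, 76, 74, 72, 70, 68, 64, 62}
insert 83 → {83, 80, 77, 76, 74, 72, 70, 68, 64, 62}
insert 73 → {83, 80, 77, 76, 74, 73, 72, 70, 68, 64, 62}
pop-max → 83; now {80, 77, 76, 74, 73, 72, 70, 68, 64, 62}
pop-max → 80; now {77, 76, 74, 73, 72, 70, 68, 64, 62}
pop-max → 77; now {76, 74, 73, 72, 70, 68, 64, 62}
pop-max → 76; now {74, 73, 72, 70, 68, 64, 62}
insert 84 → {84, 74, 73, 72, 70, 68, 64, 62}
insert 58 → {84, 74, 73, 72, 70, 68, 64, 62, 58}
pop-max → 84; now {74, 73, 72, 70, 68, 64, 62, 58}
pop-max → 74; now {73, 72, 70, 68, 64, 62, 58}
insert 65 → {73, 72, 70, 68, 65, 64, 62, 58}
pop-max → 73; now {72, 70, 68, 65, 64, 62, 58}
pop-max → 72; now {70, 68, 65, 64, 62, 58}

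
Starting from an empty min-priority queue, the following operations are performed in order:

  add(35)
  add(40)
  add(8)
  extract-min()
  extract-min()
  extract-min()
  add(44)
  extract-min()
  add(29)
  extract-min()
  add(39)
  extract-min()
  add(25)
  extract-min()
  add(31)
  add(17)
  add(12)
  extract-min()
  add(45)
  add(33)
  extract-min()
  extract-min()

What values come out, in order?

insert 35 → {35}
insert 40 → {35, 40}
insert 8 → {8, 35, 40}
extract-min → 8; now {35, 40}
extract-min → 35; now {40}
extract-min → 40; now {}
insert 44 → {44}
extract-min → 44; now {}
insert 29 → {29}
extract-min → 29; now {}
insert 39 → {39}
extract-min → 39; now {}
insert 25 → {25}
extract-min → 25; now {}
insert 31 → {31}
insert 17 → {17, 31}
insert 12 → {12, 17, 31}
extract-min → 12; now {17, 31}
insert 45 → {17, 31, 45}
insert 33 → {17, 31, 33, 45}
extract-min → 17; now {31, 33, 45}
extract-min → 31; now {33, 45}

8 → 35 → 40 → 44 → 29 → 39 → 25 → 12 → 17 → 31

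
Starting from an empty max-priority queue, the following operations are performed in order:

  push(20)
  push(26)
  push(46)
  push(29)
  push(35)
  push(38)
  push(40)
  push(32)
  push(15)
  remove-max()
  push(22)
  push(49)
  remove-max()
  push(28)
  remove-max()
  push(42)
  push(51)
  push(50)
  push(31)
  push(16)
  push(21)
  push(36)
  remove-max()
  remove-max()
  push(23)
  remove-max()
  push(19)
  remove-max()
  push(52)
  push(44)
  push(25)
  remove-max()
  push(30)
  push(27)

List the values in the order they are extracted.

[46, 49, 40, 51, 50, 42, 38, 52]

insert 20 → {20}
insert 26 → {26, 20}
insert 46 → {46, 26, 20}
insert 29 → {46, 29, 26, 20}
insert 35 → {46, 35, 29, 26, 20}
insert 38 → {46, 38, 35, 29, 26, 20}
insert 40 → {46, 40, 38, 35, 29, 26, 20}
insert 32 → {46, 40, 38, 35, 32, 29, 26, 20}
insert 15 → {46, 40, 38, 35, 32, 29, 26, 20, 15}
remove-max → 46; now {40, 38, 35, 32, 29, 26, 20, 15}
insert 22 → {40, 38, 35, 32, 29, 26, 22, 20, 15}
insert 49 → {49, 40, 38, 35, 32, 29, 26, 22, 20, 15}
remove-max → 49; now {40, 38, 35, 32, 29, 26, 22, 20, 15}
insert 28 → {40, 38, 35, 32, 29, 28, 26, 22, 20, 15}
remove-max → 40; now {38, 35, 32, 29, 28, 26, 22, 20, 15}
insert 42 → {42, 38, 35, 32, 29, 28, 26, 22, 20, 15}
insert 51 → {51, 42, 38, 35, 32, 29, 28, 26, 22, 20, 15}
insert 50 → {51, 50, 42, 38, 35, 32, 29, 28, 26, 22, 20, 15}
insert 31 → {51, 50, 42, 38, 35, 32, 31, 29, 28, 26, 22, 20, 15}
insert 16 → {51, 50, 42, 38, 35, 32, 31, 29, 28, 26, 22, 20, 16, 15}
insert 21 → {51, 50, 42, 38, 35, 32, 31, 29, 28, 26, 22, 21, 20, 16, 15}
insert 36 → {51, 50, 42, 38, 36, 35, 32, 31, 29, 28, 26, 22, 21, 20, 16, 15}
remove-max → 51; now {50, 42, 38, 36, 35, 32, 31, 29, 28, 26, 22, 21, 20, 16, 15}
remove-max → 50; now {42, 38, 36, 35, 32, 31, 29, 28, 26, 22, 21, 20, 16, 15}
insert 23 → {42, 38, 36, 35, 32, 31, 29, 28, 26, 23, 22, 21, 20, 16, 15}
remove-max → 42; now {38, 36, 35, 32, 31, 29, 28, 26, 23, 22, 21, 20, 16, 15}
insert 19 → {38, 36, 35, 32, 31, 29, 28, 26, 23, 22, 21, 20, 19, 16, 15}
remove-max → 38; now {36, 35, 32, 31, 29, 28, 26, 23, 22, 21, 20, 19, 16, 15}
insert 52 → {52, 36, 35, 32, 31, 29, 28, 26, 23, 22, 21, 20, 19, 16, 15}
insert 44 → {52, 44, 36, 35, 32, 31, 29, 28, 26, 23, 22, 21, 20, 19, 16, 15}
insert 25 → {52, 44, 36, 35, 32, 31, 29, 28, 26, 25, 23, 22, 21, 20, 19, 16, 15}
remove-max → 52; now {44, 36, 35, 32, 31, 29, 28, 26, 25, 23, 22, 21, 20, 19, 16, 15}
insert 30 → {44, 36, 35, 32, 31, 30, 29, 28, 26, 25, 23, 22, 21, 20, 19, 16, 15}
insert 27 → {44, 36, 35, 32, 31, 30, 29, 28, 27, 26, 25, 23, 22, 21, 20, 19, 16, 15}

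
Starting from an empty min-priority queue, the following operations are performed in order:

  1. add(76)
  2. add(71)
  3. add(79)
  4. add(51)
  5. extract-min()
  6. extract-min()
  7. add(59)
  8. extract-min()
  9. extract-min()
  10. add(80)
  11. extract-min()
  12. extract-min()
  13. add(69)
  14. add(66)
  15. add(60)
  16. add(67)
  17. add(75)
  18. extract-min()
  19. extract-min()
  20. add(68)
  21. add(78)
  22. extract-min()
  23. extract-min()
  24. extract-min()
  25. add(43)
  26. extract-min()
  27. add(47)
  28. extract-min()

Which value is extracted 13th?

47

insert 76 → {76}
insert 71 → {71, 76}
insert 79 → {71, 76, 79}
insert 51 → {51, 71, 76, 79}
extract-min → 51; now {71, 76, 79}
extract-min → 71; now {76, 79}
insert 59 → {59, 76, 79}
extract-min → 59; now {76, 79}
extract-min → 76; now {79}
insert 80 → {79, 80}
extract-min → 79; now {80}
extract-min → 80; now {}
insert 69 → {69}
insert 66 → {66, 69}
insert 60 → {60, 66, 69}
insert 67 → {60, 66, 67, 69}
insert 75 → {60, 66, 67, 69, 75}
extract-min → 60; now {66, 67, 69, 75}
extract-min → 66; now {67, 69, 75}
insert 68 → {67, 68, 69, 75}
insert 78 → {67, 68, 69, 75, 78}
extract-min → 67; now {68, 69, 75, 78}
extract-min → 68; now {69, 75, 78}
extract-min → 69; now {75, 78}
insert 43 → {43, 75, 78}
extract-min → 43; now {75, 78}
insert 47 → {47, 75, 78}
extract-min → 47; now {75, 78}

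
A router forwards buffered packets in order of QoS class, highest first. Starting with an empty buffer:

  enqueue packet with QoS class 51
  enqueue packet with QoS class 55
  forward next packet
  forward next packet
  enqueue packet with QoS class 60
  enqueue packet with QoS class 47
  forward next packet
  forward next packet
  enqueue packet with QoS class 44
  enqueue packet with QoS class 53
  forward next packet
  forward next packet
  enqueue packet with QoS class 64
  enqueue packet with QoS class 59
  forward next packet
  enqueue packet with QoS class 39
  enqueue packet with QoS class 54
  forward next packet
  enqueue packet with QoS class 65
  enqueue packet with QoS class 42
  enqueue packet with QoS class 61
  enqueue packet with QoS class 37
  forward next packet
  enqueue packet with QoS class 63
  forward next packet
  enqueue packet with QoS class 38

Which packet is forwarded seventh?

insert 51 → {51}
insert 55 → {55, 51}
forward next packet → 55; now {51}
forward next packet → 51; now {}
insert 60 → {60}
insert 47 → {60, 47}
forward next packet → 60; now {47}
forward next packet → 47; now {}
insert 44 → {44}
insert 53 → {53, 44}
forward next packet → 53; now {44}
forward next packet → 44; now {}
insert 64 → {64}
insert 59 → {64, 59}
forward next packet → 64; now {59}
insert 39 → {59, 39}
insert 54 → {59, 54, 39}
forward next packet → 59; now {54, 39}
insert 65 → {65, 54, 39}
insert 42 → {65, 54, 42, 39}
insert 61 → {65, 61, 54, 42, 39}
insert 37 → {65, 61, 54, 42, 39, 37}
forward next packet → 65; now {61, 54, 42, 39, 37}
insert 63 → {63, 61, 54, 42, 39, 37}
forward next packet → 63; now {61, 54, 42, 39, 37}
insert 38 → {61, 54, 42, 39, 38, 37}

64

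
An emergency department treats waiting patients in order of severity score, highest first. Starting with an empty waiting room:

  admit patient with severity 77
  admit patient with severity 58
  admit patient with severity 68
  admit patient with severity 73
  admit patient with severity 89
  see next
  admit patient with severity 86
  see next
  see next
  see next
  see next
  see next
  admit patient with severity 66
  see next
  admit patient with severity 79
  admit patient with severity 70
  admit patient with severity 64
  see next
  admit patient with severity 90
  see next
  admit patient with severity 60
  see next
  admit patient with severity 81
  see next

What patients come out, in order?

insert 77 → {77}
insert 58 → {77, 58}
insert 68 → {77, 68, 58}
insert 73 → {77, 73, 68, 58}
insert 89 → {89, 77, 73, 68, 58}
see next → 89; now {77, 73, 68, 58}
insert 86 → {86, 77, 73, 68, 58}
see next → 86; now {77, 73, 68, 58}
see next → 77; now {73, 68, 58}
see next → 73; now {68, 58}
see next → 68; now {58}
see next → 58; now {}
insert 66 → {66}
see next → 66; now {}
insert 79 → {79}
insert 70 → {79, 70}
insert 64 → {79, 70, 64}
see next → 79; now {70, 64}
insert 90 → {90, 70, 64}
see next → 90; now {70, 64}
insert 60 → {70, 64, 60}
see next → 70; now {64, 60}
insert 81 → {81, 64, 60}
see next → 81; now {64, 60}

89 → 86 → 77 → 73 → 68 → 58 → 66 → 79 → 90 → 70 → 81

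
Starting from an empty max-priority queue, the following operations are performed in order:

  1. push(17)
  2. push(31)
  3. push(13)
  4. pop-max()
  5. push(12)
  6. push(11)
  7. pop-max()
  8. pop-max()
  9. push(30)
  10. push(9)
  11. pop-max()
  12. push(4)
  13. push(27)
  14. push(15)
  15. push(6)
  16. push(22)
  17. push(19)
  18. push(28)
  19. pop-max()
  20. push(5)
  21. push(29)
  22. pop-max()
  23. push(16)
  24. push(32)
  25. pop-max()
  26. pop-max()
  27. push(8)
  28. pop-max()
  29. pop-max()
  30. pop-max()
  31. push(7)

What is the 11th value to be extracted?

insert 17 → {17}
insert 31 → {31, 17}
insert 13 → {31, 17, 13}
pop-max → 31; now {17, 13}
insert 12 → {17, 13, 12}
insert 11 → {17, 13, 12, 11}
pop-max → 17; now {13, 12, 11}
pop-max → 13; now {12, 11}
insert 30 → {30, 12, 11}
insert 9 → {30, 12, 11, 9}
pop-max → 30; now {12, 11, 9}
insert 4 → {12, 11, 9, 4}
insert 27 → {27, 12, 11, 9, 4}
insert 15 → {27, 15, 12, 11, 9, 4}
insert 6 → {27, 15, 12, 11, 9, 6, 4}
insert 22 → {27, 22, 15, 12, 11, 9, 6, 4}
insert 19 → {27, 22, 19, 15, 12, 11, 9, 6, 4}
insert 28 → {28, 27, 22, 19, 15, 12, 11, 9, 6, 4}
pop-max → 28; now {27, 22, 19, 15, 12, 11, 9, 6, 4}
insert 5 → {27, 22, 19, 15, 12, 11, 9, 6, 5, 4}
insert 29 → {29, 27, 22, 19, 15, 12, 11, 9, 6, 5, 4}
pop-max → 29; now {27, 22, 19, 15, 12, 11, 9, 6, 5, 4}
insert 16 → {27, 22, 19, 16, 15, 12, 11, 9, 6, 5, 4}
insert 32 → {32, 27, 22, 19, 16, 15, 12, 11, 9, 6, 5, 4}
pop-max → 32; now {27, 22, 19, 16, 15, 12, 11, 9, 6, 5, 4}
pop-max → 27; now {22, 19, 16, 15, 12, 11, 9, 6, 5, 4}
insert 8 → {22, 19, 16, 15, 12, 11, 9, 8, 6, 5, 4}
pop-max → 22; now {19, 16, 15, 12, 11, 9, 8, 6, 5, 4}
pop-max → 19; now {16, 15, 12, 11, 9, 8, 6, 5, 4}
pop-max → 16; now {15, 12, 11, 9, 8, 6, 5, 4}
insert 7 → {15, 12, 11, 9, 8, 7, 6, 5, 4}

16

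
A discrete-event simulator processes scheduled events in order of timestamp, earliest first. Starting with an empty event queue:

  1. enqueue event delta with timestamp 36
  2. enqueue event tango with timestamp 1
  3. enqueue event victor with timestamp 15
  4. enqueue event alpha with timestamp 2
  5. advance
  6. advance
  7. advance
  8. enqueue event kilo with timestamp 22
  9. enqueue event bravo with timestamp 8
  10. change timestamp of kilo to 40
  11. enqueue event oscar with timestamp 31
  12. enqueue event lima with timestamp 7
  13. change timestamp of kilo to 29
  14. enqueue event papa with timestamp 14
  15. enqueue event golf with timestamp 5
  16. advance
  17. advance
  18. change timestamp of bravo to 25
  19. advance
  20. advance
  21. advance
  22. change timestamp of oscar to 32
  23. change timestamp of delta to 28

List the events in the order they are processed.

tango → alpha → victor → golf → lima → papa → bravo → kilo

add delta (timestamp 36) → {delta:36}
add tango (timestamp 1) → {tango:1, delta:36}
add victor (timestamp 15) → {tango:1, victor:15, delta:36}
add alpha (timestamp 2) → {tango:1, alpha:2, victor:15, delta:36}
advance → tango; now {alpha:2, victor:15, delta:36}
advance → alpha; now {victor:15, delta:36}
advance → victor; now {delta:36}
add kilo (timestamp 22) → {kilo:22, delta:36}
add bravo (timestamp 8) → {bravo:8, kilo:22, delta:36}
update kilo to timestamp 40 → {bravo:8, delta:36, kilo:40}
add oscar (timestamp 31) → {bravo:8, oscar:31, delta:36, kilo:40}
add lima (timestamp 7) → {lima:7, bravo:8, oscar:31, delta:36, kilo:40}
update kilo to timestamp 29 → {lima:7, bravo:8, kilo:29, oscar:31, delta:36}
add papa (timestamp 14) → {lima:7, bravo:8, papa:14, kilo:29, oscar:31, delta:36}
add golf (timestamp 5) → {golf:5, lima:7, bravo:8, papa:14, kilo:29, oscar:31, delta:36}
advance → golf; now {lima:7, bravo:8, papa:14, kilo:29, oscar:31, delta:36}
advance → lima; now {bravo:8, papa:14, kilo:29, oscar:31, delta:36}
update bravo to timestamp 25 → {papa:14, bravo:25, kilo:29, oscar:31, delta:36}
advance → papa; now {bravo:25, kilo:29, oscar:31, delta:36}
advance → bravo; now {kilo:29, oscar:31, delta:36}
advance → kilo; now {oscar:31, delta:36}
update oscar to timestamp 32 → {oscar:32, delta:36}
update delta to timestamp 28 → {delta:28, oscar:32}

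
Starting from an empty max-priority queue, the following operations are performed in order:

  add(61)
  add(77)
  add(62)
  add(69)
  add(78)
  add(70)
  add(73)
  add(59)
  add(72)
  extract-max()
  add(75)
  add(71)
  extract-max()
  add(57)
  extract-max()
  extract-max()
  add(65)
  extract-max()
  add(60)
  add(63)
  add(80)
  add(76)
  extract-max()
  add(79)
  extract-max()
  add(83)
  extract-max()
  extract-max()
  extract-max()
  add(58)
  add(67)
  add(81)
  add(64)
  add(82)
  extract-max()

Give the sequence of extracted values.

78 → 77 → 75 → 73 → 72 → 80 → 79 → 83 → 76 → 71 → 82

insert 61 → {61}
insert 77 → {77, 61}
insert 62 → {77, 62, 61}
insert 69 → {77, 69, 62, 61}
insert 78 → {78, 77, 69, 62, 61}
insert 70 → {78, 77, 70, 69, 62, 61}
insert 73 → {78, 77, 73, 70, 69, 62, 61}
insert 59 → {78, 77, 73, 70, 69, 62, 61, 59}
insert 72 → {78, 77, 73, 72, 70, 69, 62, 61, 59}
extract-max → 78; now {77, 73, 72, 70, 69, 62, 61, 59}
insert 75 → {77, 75, 73, 72, 70, 69, 62, 61, 59}
insert 71 → {77, 75, 73, 72, 71, 70, 69, 62, 61, 59}
extract-max → 77; now {75, 73, 72, 71, 70, 69, 62, 61, 59}
insert 57 → {75, 73, 72, 71, 70, 69, 62, 61, 59, 57}
extract-max → 75; now {73, 72, 71, 70, 69, 62, 61, 59, 57}
extract-max → 73; now {72, 71, 70, 69, 62, 61, 59, 57}
insert 65 → {72, 71, 70, 69, 65, 62, 61, 59, 57}
extract-max → 72; now {71, 70, 69, 65, 62, 61, 59, 57}
insert 60 → {71, 70, 69, 65, 62, 61, 60, 59, 57}
insert 63 → {71, 70, 69, 65, 63, 62, 61, 60, 59, 57}
insert 80 → {80, 71, 70, 69, 65, 63, 62, 61, 60, 59, 57}
insert 76 → {80, 76, 71, 70, 69, 65, 63, 62, 61, 60, 59, 57}
extract-max → 80; now {76, 71, 70, 69, 65, 63, 62, 61, 60, 59, 57}
insert 79 → {79, 76, 71, 70, 69, 65, 63, 62, 61, 60, 59, 57}
extract-max → 79; now {76, 71, 70, 69, 65, 63, 62, 61, 60, 59, 57}
insert 83 → {83, 76, 71, 70, 69, 65, 63, 62, 61, 60, 59, 57}
extract-max → 83; now {76, 71, 70, 69, 65, 63, 62, 61, 60, 59, 57}
extract-max → 76; now {71, 70, 69, 65, 63, 62, 61, 60, 59, 57}
extract-max → 71; now {70, 69, 65, 63, 62, 61, 60, 59, 57}
insert 58 → {70, 69, 65, 63, 62, 61, 60, 59, 58, 57}
insert 67 → {70, 69, 67, 65, 63, 62, 61, 60, 59, 58, 57}
insert 81 → {81, 70, 69, 67, 65, 63, 62, 61, 60, 59, 58, 57}
insert 64 → {81, 70, 69, 67, 65, 64, 63, 62, 61, 60, 59, 58, 57}
insert 82 → {82, 81, 70, 69, 67, 65, 64, 63, 62, 61, 60, 59, 58, 57}
extract-max → 82; now {81, 70, 69, 67, 65, 64, 63, 62, 61, 60, 59, 58, 57}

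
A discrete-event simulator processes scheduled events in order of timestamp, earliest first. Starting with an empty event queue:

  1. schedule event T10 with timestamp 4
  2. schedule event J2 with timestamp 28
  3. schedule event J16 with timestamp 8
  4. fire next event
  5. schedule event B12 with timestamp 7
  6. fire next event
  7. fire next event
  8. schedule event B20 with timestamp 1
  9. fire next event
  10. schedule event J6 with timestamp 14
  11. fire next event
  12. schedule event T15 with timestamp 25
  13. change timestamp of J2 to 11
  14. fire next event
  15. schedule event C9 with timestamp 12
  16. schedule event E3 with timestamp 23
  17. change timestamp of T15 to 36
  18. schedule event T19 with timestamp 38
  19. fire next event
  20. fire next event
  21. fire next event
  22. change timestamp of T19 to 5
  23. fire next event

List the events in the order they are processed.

T10, B12, J16, B20, J6, J2, C9, E3, T15, T19

add T10 (timestamp 4) → {T10:4}
add J2 (timestamp 28) → {T10:4, J2:28}
add J16 (timestamp 8) → {T10:4, J16:8, J2:28}
fire next event → T10; now {J16:8, J2:28}
add B12 (timestamp 7) → {B12:7, J16:8, J2:28}
fire next event → B12; now {J16:8, J2:28}
fire next event → J16; now {J2:28}
add B20 (timestamp 1) → {B20:1, J2:28}
fire next event → B20; now {J2:28}
add J6 (timestamp 14) → {J6:14, J2:28}
fire next event → J6; now {J2:28}
add T15 (timestamp 25) → {T15:25, J2:28}
update J2 to timestamp 11 → {J2:11, T15:25}
fire next event → J2; now {T15:25}
add C9 (timestamp 12) → {C9:12, T15:25}
add E3 (timestamp 23) → {C9:12, E3:23, T15:25}
update T15 to timestamp 36 → {C9:12, E3:23, T15:36}
add T19 (timestamp 38) → {C9:12, E3:23, T15:36, T19:38}
fire next event → C9; now {E3:23, T15:36, T19:38}
fire next event → E3; now {T15:36, T19:38}
fire next event → T15; now {T19:38}
update T19 to timestamp 5 → {T19:5}
fire next event → T19; now {}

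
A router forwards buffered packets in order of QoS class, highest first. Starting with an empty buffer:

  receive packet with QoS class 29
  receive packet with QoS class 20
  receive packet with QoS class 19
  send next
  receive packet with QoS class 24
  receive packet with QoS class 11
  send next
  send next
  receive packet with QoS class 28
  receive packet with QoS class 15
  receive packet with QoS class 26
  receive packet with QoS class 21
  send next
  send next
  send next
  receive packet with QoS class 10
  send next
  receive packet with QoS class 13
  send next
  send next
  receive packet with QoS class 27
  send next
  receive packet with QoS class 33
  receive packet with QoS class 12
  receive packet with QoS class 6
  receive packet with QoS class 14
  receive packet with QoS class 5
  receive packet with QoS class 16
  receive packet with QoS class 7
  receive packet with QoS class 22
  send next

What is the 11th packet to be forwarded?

33

insert 29 → {29}
insert 20 → {29, 20}
insert 19 → {29, 20, 19}
send next → 29; now {20, 19}
insert 24 → {24, 20, 19}
insert 11 → {24, 20, 19, 11}
send next → 24; now {20, 19, 11}
send next → 20; now {19, 11}
insert 28 → {28, 19, 11}
insert 15 → {28, 19, 15, 11}
insert 26 → {28, 26, 19, 15, 11}
insert 21 → {28, 26, 21, 19, 15, 11}
send next → 28; now {26, 21, 19, 15, 11}
send next → 26; now {21, 19, 15, 11}
send next → 21; now {19, 15, 11}
insert 10 → {19, 15, 11, 10}
send next → 19; now {15, 11, 10}
insert 13 → {15, 13, 11, 10}
send next → 15; now {13, 11, 10}
send next → 13; now {11, 10}
insert 27 → {27, 11, 10}
send next → 27; now {11, 10}
insert 33 → {33, 11, 10}
insert 12 → {33, 12, 11, 10}
insert 6 → {33, 12, 11, 10, 6}
insert 14 → {33, 14, 12, 11, 10, 6}
insert 5 → {33, 14, 12, 11, 10, 6, 5}
insert 16 → {33, 16, 14, 12, 11, 10, 6, 5}
insert 7 → {33, 16, 14, 12, 11, 10, 7, 6, 5}
insert 22 → {33, 22, 16, 14, 12, 11, 10, 7, 6, 5}
send next → 33; now {22, 16, 14, 12, 11, 10, 7, 6, 5}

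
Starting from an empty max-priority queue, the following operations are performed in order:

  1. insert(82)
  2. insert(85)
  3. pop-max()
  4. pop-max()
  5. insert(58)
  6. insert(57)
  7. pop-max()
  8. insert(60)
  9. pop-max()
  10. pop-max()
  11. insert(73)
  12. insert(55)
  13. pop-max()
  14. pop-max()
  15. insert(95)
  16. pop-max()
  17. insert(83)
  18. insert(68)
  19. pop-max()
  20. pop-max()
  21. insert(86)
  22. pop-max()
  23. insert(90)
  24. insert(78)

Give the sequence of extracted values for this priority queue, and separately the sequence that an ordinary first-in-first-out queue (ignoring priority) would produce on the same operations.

priority queue: 85, 82, 58, 60, 57, 73, 55, 95, 83, 68, 86; FIFO queue: 82 → 85 → 58 → 57 → 60 → 73 → 55 → 95 → 83 → 68 → 86

insert 82 → {82}
insert 85 → {85, 82}
pop-max → 85; now {82}
pop-max → 82; now {}
insert 58 → {58}
insert 57 → {58, 57}
pop-max → 58; now {57}
insert 60 → {60, 57}
pop-max → 60; now {57}
pop-max → 57; now {}
insert 73 → {73}
insert 55 → {73, 55}
pop-max → 73; now {55}
pop-max → 55; now {}
insert 95 → {95}
pop-max → 95; now {}
insert 83 → {83}
insert 68 → {83, 68}
pop-max → 83; now {68}
pop-max → 68; now {}
insert 86 → {86}
pop-max → 86; now {}
insert 90 → {90}
insert 78 → {90, 78}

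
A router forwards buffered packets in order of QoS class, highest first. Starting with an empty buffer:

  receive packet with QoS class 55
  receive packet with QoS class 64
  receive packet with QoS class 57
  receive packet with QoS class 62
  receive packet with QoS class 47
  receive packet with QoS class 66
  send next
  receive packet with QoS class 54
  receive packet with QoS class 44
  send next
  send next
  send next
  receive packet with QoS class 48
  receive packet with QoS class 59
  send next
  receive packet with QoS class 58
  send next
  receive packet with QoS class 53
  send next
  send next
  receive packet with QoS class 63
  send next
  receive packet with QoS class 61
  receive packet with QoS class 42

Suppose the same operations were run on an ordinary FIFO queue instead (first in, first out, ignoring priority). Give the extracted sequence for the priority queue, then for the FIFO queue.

priority queue: 66 → 64 → 62 → 57 → 59 → 58 → 55 → 54 → 63; FIFO queue: 55, 64, 57, 62, 47, 66, 54, 44, 48

insert 55 → {55}
insert 64 → {64, 55}
insert 57 → {64, 57, 55}
insert 62 → {64, 62, 57, 55}
insert 47 → {64, 62, 57, 55, 47}
insert 66 → {66, 64, 62, 57, 55, 47}
send next → 66; now {64, 62, 57, 55, 47}
insert 54 → {64, 62, 57, 55, 54, 47}
insert 44 → {64, 62, 57, 55, 54, 47, 44}
send next → 64; now {62, 57, 55, 54, 47, 44}
send next → 62; now {57, 55, 54, 47, 44}
send next → 57; now {55, 54, 47, 44}
insert 48 → {55, 54, 48, 47, 44}
insert 59 → {59, 55, 54, 48, 47, 44}
send next → 59; now {55, 54, 48, 47, 44}
insert 58 → {58, 55, 54, 48, 47, 44}
send next → 58; now {55, 54, 48, 47, 44}
insert 53 → {55, 54, 53, 48, 47, 44}
send next → 55; now {54, 53, 48, 47, 44}
send next → 54; now {53, 48, 47, 44}
insert 63 → {63, 53, 48, 47, 44}
send next → 63; now {53, 48, 47, 44}
insert 61 → {61, 53, 48, 47, 44}
insert 42 → {61, 53, 48, 47, 44, 42}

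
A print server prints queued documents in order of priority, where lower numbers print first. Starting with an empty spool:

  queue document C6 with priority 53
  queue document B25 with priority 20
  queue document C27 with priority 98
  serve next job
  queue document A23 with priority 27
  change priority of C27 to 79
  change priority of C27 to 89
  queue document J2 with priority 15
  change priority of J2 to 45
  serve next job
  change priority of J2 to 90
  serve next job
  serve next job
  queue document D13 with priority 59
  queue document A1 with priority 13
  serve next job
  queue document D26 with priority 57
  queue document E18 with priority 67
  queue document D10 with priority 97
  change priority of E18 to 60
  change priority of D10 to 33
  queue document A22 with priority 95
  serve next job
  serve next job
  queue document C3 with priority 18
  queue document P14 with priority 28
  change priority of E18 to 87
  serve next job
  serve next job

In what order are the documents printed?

[B25, A23, C6, C27, A1, D10, D26, C3, P14]

add C6 (priority 53) → {C6:53}
add B25 (priority 20) → {B25:20, C6:53}
add C27 (priority 98) → {B25:20, C6:53, C27:98}
serve next job → B25; now {C6:53, C27:98}
add A23 (priority 27) → {A23:27, C6:53, C27:98}
update C27 to priority 79 → {A23:27, C6:53, C27:79}
update C27 to priority 89 → {A23:27, C6:53, C27:89}
add J2 (priority 15) → {J2:15, A23:27, C6:53, C27:89}
update J2 to priority 45 → {A23:27, J2:45, C6:53, C27:89}
serve next job → A23; now {J2:45, C6:53, C27:89}
update J2 to priority 90 → {C6:53, C27:89, J2:90}
serve next job → C6; now {C27:89, J2:90}
serve next job → C27; now {J2:90}
add D13 (priority 59) → {D13:59, J2:90}
add A1 (priority 13) → {A1:13, D13:59, J2:90}
serve next job → A1; now {D13:59, J2:90}
add D26 (priority 57) → {D26:57, D13:59, J2:90}
add E18 (priority 67) → {D26:57, D13:59, E18:67, J2:90}
add D10 (priority 97) → {D26:57, D13:59, E18:67, J2:90, D10:97}
update E18 to priority 60 → {D26:57, D13:59, E18:60, J2:90, D10:97}
update D10 to priority 33 → {D10:33, D26:57, D13:59, E18:60, J2:90}
add A22 (priority 95) → {D10:33, D26:57, D13:59, E18:60, J2:90, A22:95}
serve next job → D10; now {D26:57, D13:59, E18:60, J2:90, A22:95}
serve next job → D26; now {D13:59, E18:60, J2:90, A22:95}
add C3 (priority 18) → {C3:18, D13:59, E18:60, J2:90, A22:95}
add P14 (priority 28) → {C3:18, P14:28, D13:59, E18:60, J2:90, A22:95}
update E18 to priority 87 → {C3:18, P14:28, D13:59, E18:87, J2:90, A22:95}
serve next job → C3; now {P14:28, D13:59, E18:87, J2:90, A22:95}
serve next job → P14; now {D13:59, E18:87, J2:90, A22:95}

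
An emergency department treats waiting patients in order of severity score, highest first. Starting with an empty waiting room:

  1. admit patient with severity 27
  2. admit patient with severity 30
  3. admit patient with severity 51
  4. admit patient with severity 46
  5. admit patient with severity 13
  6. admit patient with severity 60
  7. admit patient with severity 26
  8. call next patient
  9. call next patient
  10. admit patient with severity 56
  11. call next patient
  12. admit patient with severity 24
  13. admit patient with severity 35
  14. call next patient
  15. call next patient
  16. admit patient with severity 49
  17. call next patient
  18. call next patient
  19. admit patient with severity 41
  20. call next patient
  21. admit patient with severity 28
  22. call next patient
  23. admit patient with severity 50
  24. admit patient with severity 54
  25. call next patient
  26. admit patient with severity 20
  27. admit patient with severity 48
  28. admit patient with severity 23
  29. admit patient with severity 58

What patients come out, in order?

60 → 51 → 56 → 46 → 35 → 49 → 30 → 41 → 28 → 54

insert 27 → {27}
insert 30 → {30, 27}
insert 51 → {51, 30, 27}
insert 46 → {51, 46, 30, 27}
insert 13 → {51, 46, 30, 27, 13}
insert 60 → {60, 51, 46, 30, 27, 13}
insert 26 → {60, 51, 46, 30, 27, 26, 13}
call next patient → 60; now {51, 46, 30, 27, 26, 13}
call next patient → 51; now {46, 30, 27, 26, 13}
insert 56 → {56, 46, 30, 27, 26, 13}
call next patient → 56; now {46, 30, 27, 26, 13}
insert 24 → {46, 30, 27, 26, 24, 13}
insert 35 → {46, 35, 30, 27, 26, 24, 13}
call next patient → 46; now {35, 30, 27, 26, 24, 13}
call next patient → 35; now {30, 27, 26, 24, 13}
insert 49 → {49, 30, 27, 26, 24, 13}
call next patient → 49; now {30, 27, 26, 24, 13}
call next patient → 30; now {27, 26, 24, 13}
insert 41 → {41, 27, 26, 24, 13}
call next patient → 41; now {27, 26, 24, 13}
insert 28 → {28, 27, 26, 24, 13}
call next patient → 28; now {27, 26, 24, 13}
insert 50 → {50, 27, 26, 24, 13}
insert 54 → {54, 50, 27, 26, 24, 13}
call next patient → 54; now {50, 27, 26, 24, 13}
insert 20 → {50, 27, 26, 24, 20, 13}
insert 48 → {50, 48, 27, 26, 24, 20, 13}
insert 23 → {50, 48, 27, 26, 24, 23, 20, 13}
insert 58 → {58, 50, 48, 27, 26, 24, 23, 20, 13}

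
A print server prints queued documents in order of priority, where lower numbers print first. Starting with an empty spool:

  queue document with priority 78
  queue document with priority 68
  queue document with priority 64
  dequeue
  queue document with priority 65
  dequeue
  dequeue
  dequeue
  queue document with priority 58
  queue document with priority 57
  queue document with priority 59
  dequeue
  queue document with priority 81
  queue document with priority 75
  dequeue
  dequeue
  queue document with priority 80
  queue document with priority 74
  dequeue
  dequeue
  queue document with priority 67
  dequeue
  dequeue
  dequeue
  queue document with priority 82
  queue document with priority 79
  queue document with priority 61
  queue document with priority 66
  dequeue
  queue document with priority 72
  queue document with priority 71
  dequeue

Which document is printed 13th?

61

insert 78 → {78}
insert 68 → {68, 78}
insert 64 → {64, 68, 78}
dequeue → 64; now {68, 78}
insert 65 → {65, 68, 78}
dequeue → 65; now {68, 78}
dequeue → 68; now {78}
dequeue → 78; now {}
insert 58 → {58}
insert 57 → {57, 58}
insert 59 → {57, 58, 59}
dequeue → 57; now {58, 59}
insert 81 → {58, 59, 81}
insert 75 → {58, 59, 75, 81}
dequeue → 58; now {59, 75, 81}
dequeue → 59; now {75, 81}
insert 80 → {75, 80, 81}
insert 74 → {74, 75, 80, 81}
dequeue → 74; now {75, 80, 81}
dequeue → 75; now {80, 81}
insert 67 → {67, 80, 81}
dequeue → 67; now {80, 81}
dequeue → 80; now {81}
dequeue → 81; now {}
insert 82 → {82}
insert 79 → {79, 82}
insert 61 → {61, 79, 82}
insert 66 → {61, 66, 79, 82}
dequeue → 61; now {66, 79, 82}
insert 72 → {66, 72, 79, 82}
insert 71 → {66, 71, 72, 79, 82}
dequeue → 66; now {71, 72, 79, 82}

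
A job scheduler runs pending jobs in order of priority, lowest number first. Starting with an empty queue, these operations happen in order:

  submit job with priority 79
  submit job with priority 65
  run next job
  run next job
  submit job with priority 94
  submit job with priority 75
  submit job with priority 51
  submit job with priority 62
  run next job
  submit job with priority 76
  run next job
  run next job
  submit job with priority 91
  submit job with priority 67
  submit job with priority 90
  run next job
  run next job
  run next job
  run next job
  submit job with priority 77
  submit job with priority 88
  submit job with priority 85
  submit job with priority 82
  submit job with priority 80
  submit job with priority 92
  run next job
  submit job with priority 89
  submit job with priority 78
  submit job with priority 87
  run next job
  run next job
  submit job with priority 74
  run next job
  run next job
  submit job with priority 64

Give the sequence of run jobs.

insert 79 → {79}
insert 65 → {65, 79}
run next job → 65; now {79}
run next job → 79; now {}
insert 94 → {94}
insert 75 → {75, 94}
insert 51 → {51, 75, 94}
insert 62 → {51, 62, 75, 94}
run next job → 51; now {62, 75, 94}
insert 76 → {62, 75, 76, 94}
run next job → 62; now {75, 76, 94}
run next job → 75; now {76, 94}
insert 91 → {76, 91, 94}
insert 67 → {67, 76, 91, 94}
insert 90 → {67, 76, 90, 91, 94}
run next job → 67; now {76, 90, 91, 94}
run next job → 76; now {90, 91, 94}
run next job → 90; now {91, 94}
run next job → 91; now {94}
insert 77 → {77, 94}
insert 88 → {77, 88, 94}
insert 85 → {77, 85, 88, 94}
insert 82 → {77, 82, 85, 88, 94}
insert 80 → {77, 80, 82, 85, 88, 94}
insert 92 → {77, 80, 82, 85, 88, 92, 94}
run next job → 77; now {80, 82, 85, 88, 92, 94}
insert 89 → {80, 82, 85, 88, 89, 92, 94}
insert 78 → {78, 80, 82, 85, 88, 89, 92, 94}
insert 87 → {78, 80, 82, 85, 87, 88, 89, 92, 94}
run next job → 78; now {80, 82, 85, 87, 88, 89, 92, 94}
run next job → 80; now {82, 85, 87, 88, 89, 92, 94}
insert 74 → {74, 82, 85, 87, 88, 89, 92, 94}
run next job → 74; now {82, 85, 87, 88, 89, 92, 94}
run next job → 82; now {85, 87, 88, 89, 92, 94}
insert 64 → {64, 85, 87, 88, 89, 92, 94}

65 → 79 → 51 → 62 → 75 → 67 → 76 → 90 → 91 → 77 → 78 → 80 → 74 → 82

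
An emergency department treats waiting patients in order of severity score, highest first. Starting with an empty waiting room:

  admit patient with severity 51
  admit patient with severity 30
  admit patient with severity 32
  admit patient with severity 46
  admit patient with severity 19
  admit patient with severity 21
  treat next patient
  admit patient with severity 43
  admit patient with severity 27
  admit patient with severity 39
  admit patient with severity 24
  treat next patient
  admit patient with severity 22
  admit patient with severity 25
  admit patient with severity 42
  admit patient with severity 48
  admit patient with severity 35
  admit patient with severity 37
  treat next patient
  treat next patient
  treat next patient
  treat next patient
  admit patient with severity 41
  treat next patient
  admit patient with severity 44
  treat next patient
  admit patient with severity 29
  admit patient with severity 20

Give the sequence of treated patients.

insert 51 → {51}
insert 30 → {51, 30}
insert 32 → {51, 32, 30}
insert 46 → {51, 46, 32, 30}
insert 19 → {51, 46, 32, 30, 19}
insert 21 → {51, 46, 32, 30, 21, 19}
treat next patient → 51; now {46, 32, 30, 21, 19}
insert 43 → {46, 43, 32, 30, 21, 19}
insert 27 → {46, 43, 32, 30, 27, 21, 19}
insert 39 → {46, 43, 39, 32, 30, 27, 21, 19}
insert 24 → {46, 43, 39, 32, 30, 27, 24, 21, 19}
treat next patient → 46; now {43, 39, 32, 30, 27, 24, 21, 19}
insert 22 → {43, 39, 32, 30, 27, 24, 22, 21, 19}
insert 25 → {43, 39, 32, 30, 27, 25, 24, 22, 21, 19}
insert 42 → {43, 42, 39, 32, 30, 27, 25, 24, 22, 21, 19}
insert 48 → {48, 43, 42, 39, 32, 30, 27, 25, 24, 22, 21, 19}
insert 35 → {48, 43, 42, 39, 35, 32, 30, 27, 25, 24, 22, 21, 19}
insert 37 → {48, 43, 42, 39, 37, 35, 32, 30, 27, 25, 24, 22, 21, 19}
treat next patient → 48; now {43, 42, 39, 37, 35, 32, 30, 27, 25, 24, 22, 21, 19}
treat next patient → 43; now {42, 39, 37, 35, 32, 30, 27, 25, 24, 22, 21, 19}
treat next patient → 42; now {39, 37, 35, 32, 30, 27, 25, 24, 22, 21, 19}
treat next patient → 39; now {37, 35, 32, 30, 27, 25, 24, 22, 21, 19}
insert 41 → {41, 37, 35, 32, 30, 27, 25, 24, 22, 21, 19}
treat next patient → 41; now {37, 35, 32, 30, 27, 25, 24, 22, 21, 19}
insert 44 → {44, 37, 35, 32, 30, 27, 25, 24, 22, 21, 19}
treat next patient → 44; now {37, 35, 32, 30, 27, 25, 24, 22, 21, 19}
insert 29 → {37, 35, 32, 30, 29, 27, 25, 24, 22, 21, 19}
insert 20 → {37, 35, 32, 30, 29, 27, 25, 24, 22, 21, 20, 19}

51 → 46 → 48 → 43 → 42 → 39 → 41 → 44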